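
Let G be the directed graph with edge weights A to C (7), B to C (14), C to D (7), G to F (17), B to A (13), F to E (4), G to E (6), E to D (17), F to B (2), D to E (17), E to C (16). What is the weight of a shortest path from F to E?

4

Routes from F to E:
F -> B -> C -> D -> E: 2 + 14 + 7 + 17 = 40
F -> E: 4
F -> B -> A -> C -> D -> E: 2 + 13 + 7 + 7 + 17 = 46
Shortest: 4.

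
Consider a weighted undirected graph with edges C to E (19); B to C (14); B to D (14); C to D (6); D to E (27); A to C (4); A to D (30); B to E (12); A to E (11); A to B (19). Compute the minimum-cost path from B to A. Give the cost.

A few of the B→A routes:
B → D → C → A: 14 + 6 + 4 = 24
B → C → E → A: 14 + 19 + 11 = 44
B → A: 19
B → E → A: 12 + 11 = 23
B → E → C → A: 12 + 19 + 4 = 35
B → C → A: 14 + 4 = 18
Best route has total 18.

18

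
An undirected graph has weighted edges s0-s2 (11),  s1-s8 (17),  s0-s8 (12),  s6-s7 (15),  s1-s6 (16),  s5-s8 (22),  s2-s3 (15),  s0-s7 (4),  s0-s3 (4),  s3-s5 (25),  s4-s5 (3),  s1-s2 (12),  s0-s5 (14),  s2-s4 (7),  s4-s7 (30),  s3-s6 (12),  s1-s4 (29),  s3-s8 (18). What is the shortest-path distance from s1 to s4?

Checking several routes:
s1 → s4: 29
s1 → s2 → s4: 12 + 7 = 19
s1 → s2 → s0 → s5 → s4: 12 + 11 + 14 + 3 = 40
The minimum is 19.

19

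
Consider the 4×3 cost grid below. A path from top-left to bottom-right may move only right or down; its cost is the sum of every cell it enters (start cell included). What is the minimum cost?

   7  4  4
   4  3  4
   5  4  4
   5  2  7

27

Cheapest: (0,0) -> (0,1) -> (1,1) -> (2,1) -> (3,1) -> (3,2)
  7 + 4 + 3 + 4 + 2 + 7 = 27
(Top row then right column would cost 30.)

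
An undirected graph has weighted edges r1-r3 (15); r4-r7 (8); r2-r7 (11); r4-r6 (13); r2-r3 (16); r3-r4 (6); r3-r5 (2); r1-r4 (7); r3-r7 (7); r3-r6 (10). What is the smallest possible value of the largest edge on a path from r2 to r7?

Routes from r2 to r7:
r2 - r3 - r4 - r7: max(16, 6, 8) = 16
r2 - r3 - r7: max(16, 7) = 16
r2 - r7: max(11) = 11
r2 - r3 - r1 - r4 - r7: max(16, 15, 7, 8) = 16
r2 - r3 - r6 - r4 - r7: max(16, 10, 13, 8) = 16
The minimum achievable maximum is 11.

11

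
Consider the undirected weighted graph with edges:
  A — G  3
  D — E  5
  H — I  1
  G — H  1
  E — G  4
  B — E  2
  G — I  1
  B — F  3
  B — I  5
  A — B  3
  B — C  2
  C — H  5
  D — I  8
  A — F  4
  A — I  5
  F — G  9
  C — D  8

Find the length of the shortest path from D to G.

9

Checking several routes:
D-I-H-G: 8 + 1 + 1 = 10
D-C-H-G: 8 + 5 + 1 = 14
D-E-G: 5 + 4 = 9
D-I-G: 8 + 1 = 9
D-E-B-I-G: 5 + 2 + 5 + 1 = 13
D-E-B-A-G: 5 + 2 + 3 + 3 = 13
Best route has total 9.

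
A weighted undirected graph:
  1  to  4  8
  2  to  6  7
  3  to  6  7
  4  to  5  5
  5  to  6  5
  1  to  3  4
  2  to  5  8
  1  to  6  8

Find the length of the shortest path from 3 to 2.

Checking several routes:
3 → 1 → 6 → 2: 4 + 8 + 7 = 19
3 → 6 → 5 → 2: 7 + 5 + 8 = 20
3 → 6 → 2: 7 + 7 = 14
Shortest: 14.

14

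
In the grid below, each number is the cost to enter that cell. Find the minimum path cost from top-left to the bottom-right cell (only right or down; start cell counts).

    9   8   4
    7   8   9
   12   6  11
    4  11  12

53

Cheapest: (0,0) (0,1) (0,2) (1,2) (2,2) (3,2)
  9 + 8 + 4 + 9 + 11 + 12 = 53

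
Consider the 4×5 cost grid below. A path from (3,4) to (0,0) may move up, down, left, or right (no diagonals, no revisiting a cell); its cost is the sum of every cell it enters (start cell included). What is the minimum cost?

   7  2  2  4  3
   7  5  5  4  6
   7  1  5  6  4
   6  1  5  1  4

Best path: r3c4 r3c3 r3c2 r3c1 r2c1 r1c1 r0c1 r0c0
Cost: 4 + 1 + 5 + 1 + 1 + 5 + 2 + 7 = 26

26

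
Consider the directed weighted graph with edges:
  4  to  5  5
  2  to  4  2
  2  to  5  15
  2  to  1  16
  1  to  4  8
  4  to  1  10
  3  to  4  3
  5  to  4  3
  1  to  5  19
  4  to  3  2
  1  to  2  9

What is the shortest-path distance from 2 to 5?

Some routes from 2 to 5:
2 - 4 - 1 - 5: 2 + 10 + 19 = 31
2 - 5: 15
2 - 1 - 4 - 5: 16 + 8 + 5 = 29
2 - 4 - 5: 2 + 5 = 7
Shortest: 7.

7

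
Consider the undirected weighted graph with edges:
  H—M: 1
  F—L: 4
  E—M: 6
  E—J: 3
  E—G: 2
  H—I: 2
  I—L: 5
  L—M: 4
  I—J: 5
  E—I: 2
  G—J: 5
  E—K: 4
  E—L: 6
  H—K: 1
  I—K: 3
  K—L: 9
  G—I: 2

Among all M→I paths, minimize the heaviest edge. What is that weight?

2

Comparing a few candidate routes:
M → H → K → I: max(1, 1, 3) = 3
M → H → K → E → G → I: max(1, 1, 4, 2, 2) = 4
M → H → I: max(1, 2) = 2
M → H → K → E → I: max(1, 1, 4, 2) = 4
Best route has worst link 2.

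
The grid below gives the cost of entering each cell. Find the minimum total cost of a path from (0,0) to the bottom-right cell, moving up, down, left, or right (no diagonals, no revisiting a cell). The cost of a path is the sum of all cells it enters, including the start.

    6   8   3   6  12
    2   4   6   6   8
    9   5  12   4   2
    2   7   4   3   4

One optimal route is (0,0) → (1,0) → (1,1) → (1,2) → (1,3) → (2,3) → (2,4) → (3,4).
Its cost is 6 + 2 + 4 + 6 + 6 + 4 + 2 + 4 = 34.

34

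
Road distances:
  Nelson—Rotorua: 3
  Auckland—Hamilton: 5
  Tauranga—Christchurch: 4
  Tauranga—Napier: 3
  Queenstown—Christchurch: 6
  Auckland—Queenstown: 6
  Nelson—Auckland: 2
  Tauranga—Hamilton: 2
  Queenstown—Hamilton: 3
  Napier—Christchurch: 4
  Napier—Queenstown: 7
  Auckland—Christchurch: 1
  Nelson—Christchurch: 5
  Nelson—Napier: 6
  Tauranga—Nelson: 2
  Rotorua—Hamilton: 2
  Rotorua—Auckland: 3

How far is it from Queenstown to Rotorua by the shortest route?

A few of the Queenstown→Rotorua routes:
Queenstown - Auckland - Rotorua: 6 + 3 = 9
Queenstown - Hamilton - Rotorua: 3 + 2 = 5
Queenstown - Christchurch - Auckland - Rotorua: 6 + 1 + 3 = 10
The minimum is 5.

5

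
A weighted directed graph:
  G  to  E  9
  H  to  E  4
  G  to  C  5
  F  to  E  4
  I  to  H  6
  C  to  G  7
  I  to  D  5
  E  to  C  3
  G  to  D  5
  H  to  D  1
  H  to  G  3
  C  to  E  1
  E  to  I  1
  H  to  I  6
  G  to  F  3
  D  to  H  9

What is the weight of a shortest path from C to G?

Routes from C to G:
C→G: 7
C→E→I→D→H→G: 1 + 1 + 5 + 9 + 3 = 19
C→E→I→H→G: 1 + 1 + 6 + 3 = 11
Shortest: 7.

7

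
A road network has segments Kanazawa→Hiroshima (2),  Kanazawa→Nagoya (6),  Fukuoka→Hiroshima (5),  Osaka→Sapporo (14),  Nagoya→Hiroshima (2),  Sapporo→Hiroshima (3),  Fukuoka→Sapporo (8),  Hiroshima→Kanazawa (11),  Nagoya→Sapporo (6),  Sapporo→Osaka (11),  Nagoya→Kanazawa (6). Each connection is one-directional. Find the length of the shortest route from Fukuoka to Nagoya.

22

Paths from Fukuoka to Nagoya:
Fukuoka - Hiroshima - Kanazawa - Nagoya: 5 + 11 + 6 = 22
Fukuoka - Sapporo - Hiroshima - Kanazawa - Nagoya: 8 + 3 + 11 + 6 = 28
Shortest: 22.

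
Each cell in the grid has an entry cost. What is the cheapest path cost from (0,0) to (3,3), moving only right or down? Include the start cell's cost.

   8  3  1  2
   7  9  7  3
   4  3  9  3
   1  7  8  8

28

Best path: r0c0 → r0c1 → r0c2 → r0c3 → r1c3 → r2c3 → r3c3
Cost: 8 + 3 + 1 + 2 + 3 + 3 + 8 = 28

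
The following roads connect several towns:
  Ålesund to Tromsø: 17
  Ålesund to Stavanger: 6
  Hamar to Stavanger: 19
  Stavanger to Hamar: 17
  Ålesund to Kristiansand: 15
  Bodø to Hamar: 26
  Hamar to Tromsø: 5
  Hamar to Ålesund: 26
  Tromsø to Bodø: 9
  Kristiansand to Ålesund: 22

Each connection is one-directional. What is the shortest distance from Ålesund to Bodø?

26

Paths from Ålesund to Bodø:
Ålesund-Tromsø-Bodø: 17 + 9 = 26
Ålesund-Stavanger-Hamar-Tromsø-Bodø: 6 + 17 + 5 + 9 = 37
Best route has total 26.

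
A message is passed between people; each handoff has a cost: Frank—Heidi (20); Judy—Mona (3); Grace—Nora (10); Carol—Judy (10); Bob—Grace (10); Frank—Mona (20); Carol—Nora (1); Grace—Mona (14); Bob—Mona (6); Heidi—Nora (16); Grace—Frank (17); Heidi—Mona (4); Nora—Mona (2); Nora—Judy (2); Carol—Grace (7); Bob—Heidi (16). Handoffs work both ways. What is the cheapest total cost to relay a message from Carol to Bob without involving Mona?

17

Checking several routes:
Carol → Nora → Grace → Bob: 1 + 10 + 10 = 21
Carol → Nora → Heidi → Bob: 1 + 16 + 16 = 33
Carol → Judy → Nora → Grace → Bob: 10 + 2 + 10 + 10 = 32
Carol → Grace → Bob: 7 + 10 = 17
Shortest: 17.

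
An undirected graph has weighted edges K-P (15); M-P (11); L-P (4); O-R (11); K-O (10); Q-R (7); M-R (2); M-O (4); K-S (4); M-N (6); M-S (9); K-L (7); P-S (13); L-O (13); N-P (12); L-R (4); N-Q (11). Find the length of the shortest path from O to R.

Comparing a few candidate routes:
O-M-P-L-R: 4 + 11 + 4 + 4 = 23
O-K-L-R: 10 + 7 + 4 = 21
O-R: 11
O-L-R: 13 + 4 = 17
O-K-S-M-R: 10 + 4 + 9 + 2 = 25
O-M-R: 4 + 2 = 6
Best route has total 6.

6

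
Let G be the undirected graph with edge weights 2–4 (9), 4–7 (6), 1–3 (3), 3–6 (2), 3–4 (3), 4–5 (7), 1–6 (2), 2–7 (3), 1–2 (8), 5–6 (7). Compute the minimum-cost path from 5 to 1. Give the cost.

9

Comparing a few candidate routes:
5 - 6 - 3 - 1: 7 + 2 + 3 = 12
5 - 4 - 3 - 1: 7 + 3 + 3 = 13
5 - 6 - 1: 7 + 2 = 9
Shortest: 9.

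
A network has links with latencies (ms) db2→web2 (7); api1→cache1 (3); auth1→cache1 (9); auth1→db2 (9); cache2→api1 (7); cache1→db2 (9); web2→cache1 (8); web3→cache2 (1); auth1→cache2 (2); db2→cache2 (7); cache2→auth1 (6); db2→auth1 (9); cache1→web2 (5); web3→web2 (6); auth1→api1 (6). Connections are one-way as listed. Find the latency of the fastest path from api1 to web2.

Routes from api1 to web2:
api1 - cache1 - web2: 3 + 5 = 8
api1 - cache1 - db2 - web2: 3 + 9 + 7 = 19
Shortest: 8 ms.

8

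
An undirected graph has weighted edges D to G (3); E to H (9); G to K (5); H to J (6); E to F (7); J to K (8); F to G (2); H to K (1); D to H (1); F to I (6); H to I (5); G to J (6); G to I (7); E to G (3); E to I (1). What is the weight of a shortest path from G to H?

4

A few of the G→H routes:
G→E→I→H: 3 + 1 + 5 = 9
G→D→H: 3 + 1 = 4
G→I→H: 7 + 5 = 12
G→K→H: 5 + 1 = 6
Shortest: 4.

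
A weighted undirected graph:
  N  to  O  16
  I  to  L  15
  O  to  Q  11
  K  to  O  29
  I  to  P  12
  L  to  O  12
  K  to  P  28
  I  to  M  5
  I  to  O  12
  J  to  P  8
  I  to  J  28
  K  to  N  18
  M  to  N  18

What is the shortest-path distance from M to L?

Some routes from M to L:
M - N - O - I - L: 18 + 16 + 12 + 15 = 61
M - N - O - L: 18 + 16 + 12 = 46
M - I - P - K - O - L: 5 + 12 + 28 + 29 + 12 = 86
M - I - O - L: 5 + 12 + 12 = 29
M - N - K - O - L: 18 + 18 + 29 + 12 = 77
M - I - L: 5 + 15 = 20
The minimum is 20.

20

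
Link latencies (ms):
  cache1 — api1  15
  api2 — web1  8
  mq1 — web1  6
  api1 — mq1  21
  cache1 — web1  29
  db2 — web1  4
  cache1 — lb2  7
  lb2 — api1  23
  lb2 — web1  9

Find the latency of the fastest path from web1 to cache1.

A few of the web1→cache1 routes:
web1→lb2→cache1: 9 + 7 = 16
web1→mq1→api1→cache1: 6 + 21 + 15 = 42
web1→lb2→api1→cache1: 9 + 23 + 15 = 47
web1→cache1: 29
Best route has total 16 ms.

16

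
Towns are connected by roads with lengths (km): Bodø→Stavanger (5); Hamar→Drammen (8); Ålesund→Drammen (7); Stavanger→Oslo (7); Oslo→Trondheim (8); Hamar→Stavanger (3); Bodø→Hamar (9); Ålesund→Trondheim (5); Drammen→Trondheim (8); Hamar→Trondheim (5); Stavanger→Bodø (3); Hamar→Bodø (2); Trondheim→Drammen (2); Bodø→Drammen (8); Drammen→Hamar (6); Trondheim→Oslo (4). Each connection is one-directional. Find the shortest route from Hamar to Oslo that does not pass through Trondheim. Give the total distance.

Candidate routes:
Hamar→Stavanger→Oslo: 3 + 7 = 10
Hamar→Bodø→Stavanger→Oslo: 2 + 5 + 7 = 14
The minimum is 10 km.

10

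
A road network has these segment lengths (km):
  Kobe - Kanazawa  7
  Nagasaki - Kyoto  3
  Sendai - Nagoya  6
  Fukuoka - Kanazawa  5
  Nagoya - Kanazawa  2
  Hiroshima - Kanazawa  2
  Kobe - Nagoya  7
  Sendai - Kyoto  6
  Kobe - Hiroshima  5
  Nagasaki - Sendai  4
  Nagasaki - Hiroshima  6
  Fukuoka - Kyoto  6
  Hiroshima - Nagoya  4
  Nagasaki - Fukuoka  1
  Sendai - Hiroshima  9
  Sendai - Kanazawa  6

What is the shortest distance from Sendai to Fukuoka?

5

Some routes from Sendai to Fukuoka:
Sendai→Kyoto→Fukuoka: 6 + 6 = 12
Sendai→Kyoto→Nagasaki→Fukuoka: 6 + 3 + 1 = 10
Sendai→Nagasaki→Fukuoka: 4 + 1 = 5
Sendai→Kanazawa→Fukuoka: 6 + 5 = 11
Shortest: 5 km.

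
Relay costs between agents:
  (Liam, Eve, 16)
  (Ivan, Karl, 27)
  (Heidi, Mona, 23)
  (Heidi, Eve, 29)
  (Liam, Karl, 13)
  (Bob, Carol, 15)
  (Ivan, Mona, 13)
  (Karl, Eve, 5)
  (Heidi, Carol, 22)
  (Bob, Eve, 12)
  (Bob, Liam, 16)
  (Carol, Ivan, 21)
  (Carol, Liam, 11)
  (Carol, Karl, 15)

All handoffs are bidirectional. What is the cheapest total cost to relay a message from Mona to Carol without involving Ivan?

Comparing a few candidate routes:
Mona -> Heidi -> Carol: 23 + 22 = 45
Mona -> Heidi -> Eve -> Liam -> Carol: 23 + 29 + 16 + 11 = 79
Mona -> Heidi -> Eve -> Bob -> Carol: 23 + 29 + 12 + 15 = 79
Mona -> Heidi -> Eve -> Karl -> Carol: 23 + 29 + 5 + 15 = 72
Shortest: 45.

45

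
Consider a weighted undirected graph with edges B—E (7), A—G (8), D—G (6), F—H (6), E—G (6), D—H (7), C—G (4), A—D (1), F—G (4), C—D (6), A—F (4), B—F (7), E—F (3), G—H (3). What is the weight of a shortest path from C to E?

10

Comparing a few candidate routes:
C -> D -> A -> F -> E: 6 + 1 + 4 + 3 = 14
C -> G -> F -> E: 4 + 4 + 3 = 11
C -> G -> H -> F -> E: 4 + 3 + 6 + 3 = 16
C -> G -> E: 4 + 6 = 10
Best route has total 10.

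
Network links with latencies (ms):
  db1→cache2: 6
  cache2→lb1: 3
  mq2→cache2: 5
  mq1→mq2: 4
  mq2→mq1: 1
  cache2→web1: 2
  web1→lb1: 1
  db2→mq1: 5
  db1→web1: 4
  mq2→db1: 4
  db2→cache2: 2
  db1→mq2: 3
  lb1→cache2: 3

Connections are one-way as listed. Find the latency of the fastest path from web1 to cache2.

Paths from web1 to cache2:
web1 → lb1 → cache2: 1 + 3 = 4
The minimum is 4 ms.

4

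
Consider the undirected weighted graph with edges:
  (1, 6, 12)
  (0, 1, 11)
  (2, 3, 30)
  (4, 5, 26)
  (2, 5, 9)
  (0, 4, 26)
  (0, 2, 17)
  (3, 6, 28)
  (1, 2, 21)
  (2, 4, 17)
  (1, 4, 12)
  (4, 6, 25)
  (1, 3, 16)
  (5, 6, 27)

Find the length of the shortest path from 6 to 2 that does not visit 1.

A few of the 6→2 routes:
6-5-2: 27 + 9 = 36
6-4-2: 25 + 17 = 42
6-3-2: 28 + 30 = 58
6-4-5-2: 25 + 26 + 9 = 60
The minimum is 36.

36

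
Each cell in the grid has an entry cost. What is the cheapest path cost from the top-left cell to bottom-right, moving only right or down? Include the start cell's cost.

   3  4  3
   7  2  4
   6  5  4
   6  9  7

24

Path [0,0] → [0,1] → [1,1] → [1,2] → [2,2] → [3,2]: 3 + 4 + 2 + 4 + 4 + 7 = 24.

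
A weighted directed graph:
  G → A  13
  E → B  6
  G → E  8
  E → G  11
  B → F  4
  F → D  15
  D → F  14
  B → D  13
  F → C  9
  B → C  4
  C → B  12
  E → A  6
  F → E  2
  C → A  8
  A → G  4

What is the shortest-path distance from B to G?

16

Some routes from B to G:
B -> F -> E -> G: 4 + 2 + 11 = 17
B -> C -> A -> G: 4 + 8 + 4 = 16
B -> F -> E -> A -> G: 4 + 2 + 6 + 4 = 16
Shortest: 16.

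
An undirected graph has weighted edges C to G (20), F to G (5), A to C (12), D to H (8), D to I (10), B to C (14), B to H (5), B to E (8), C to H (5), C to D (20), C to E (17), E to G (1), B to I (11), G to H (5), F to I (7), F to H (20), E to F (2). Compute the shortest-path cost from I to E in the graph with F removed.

19

Checking several routes:
I - D - H - G - E: 10 + 8 + 5 + 1 = 24
I - B - H - G - E: 11 + 5 + 5 + 1 = 22
I - B - E: 11 + 8 = 19
The minimum is 19.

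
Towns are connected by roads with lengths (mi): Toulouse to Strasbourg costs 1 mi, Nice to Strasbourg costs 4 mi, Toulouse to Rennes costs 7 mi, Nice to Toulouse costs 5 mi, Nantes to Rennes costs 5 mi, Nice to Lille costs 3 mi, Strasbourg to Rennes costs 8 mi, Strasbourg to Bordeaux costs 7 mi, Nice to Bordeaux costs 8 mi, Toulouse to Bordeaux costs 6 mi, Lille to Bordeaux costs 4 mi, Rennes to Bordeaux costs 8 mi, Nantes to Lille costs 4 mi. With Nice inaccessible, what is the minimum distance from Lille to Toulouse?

10

Checking several routes:
Lille → Nantes → Rennes → Strasbourg → Toulouse: 4 + 5 + 8 + 1 = 18
Lille → Bordeaux → Rennes → Toulouse: 4 + 8 + 7 = 19
Lille → Nantes → Rennes → Toulouse: 4 + 5 + 7 = 16
Lille → Bordeaux → Rennes → Strasbourg → Toulouse: 4 + 8 + 8 + 1 = 21
Lille → Bordeaux → Toulouse: 4 + 6 = 10
Lille → Bordeaux → Strasbourg → Toulouse: 4 + 7 + 1 = 12
The minimum is 10 mi.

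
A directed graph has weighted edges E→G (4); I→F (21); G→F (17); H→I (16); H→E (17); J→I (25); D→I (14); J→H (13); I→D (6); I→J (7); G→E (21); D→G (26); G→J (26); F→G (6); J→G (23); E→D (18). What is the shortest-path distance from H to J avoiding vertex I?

Candidate routes:
H → E → G → J: 17 + 4 + 26 = 47
H → E → D → G → J: 17 + 18 + 26 + 26 = 87
Shortest: 47.

47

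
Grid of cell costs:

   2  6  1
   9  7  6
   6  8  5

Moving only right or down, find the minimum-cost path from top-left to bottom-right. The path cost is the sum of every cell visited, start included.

20

Cheapest: r0c0 -> r0c1 -> r0c2 -> r1c2 -> r2c2
  2 + 6 + 1 + 6 + 5 = 20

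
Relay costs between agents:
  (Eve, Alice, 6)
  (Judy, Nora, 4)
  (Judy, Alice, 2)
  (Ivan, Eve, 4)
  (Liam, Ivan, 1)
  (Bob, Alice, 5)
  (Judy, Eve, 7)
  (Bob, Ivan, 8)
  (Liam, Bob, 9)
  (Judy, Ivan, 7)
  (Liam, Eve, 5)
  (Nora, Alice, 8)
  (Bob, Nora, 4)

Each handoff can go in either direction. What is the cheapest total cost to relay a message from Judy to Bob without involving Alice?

A few of the Judy→Bob routes:
Judy→Ivan→Liam→Bob: 7 + 1 + 9 = 17
Judy→Nora→Bob: 4 + 4 = 8
Judy→Ivan→Bob: 7 + 8 = 15
Judy→Eve→Ivan→Bob: 7 + 4 + 8 = 19
Shortest: 8.

8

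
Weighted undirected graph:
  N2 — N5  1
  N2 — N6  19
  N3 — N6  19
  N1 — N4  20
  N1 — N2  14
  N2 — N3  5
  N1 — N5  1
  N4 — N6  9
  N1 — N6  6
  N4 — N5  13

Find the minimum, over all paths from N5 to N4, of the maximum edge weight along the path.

Some routes from N5 to N4:
N5 - N1 - N2 - N3 - N6 - N4: max(1, 14, 5, 19, 9) = 19
N5 - N1 - N6 - N4: max(1, 6, 9) = 9
N5 - N4: max(13) = 13
N5 - N2 - N1 - N6 - N4: max(1, 14, 6, 9) = 14
N5 - N1 - N2 - N6 - N4: max(1, 14, 19, 9) = 19
The minimum achievable maximum is 9.

9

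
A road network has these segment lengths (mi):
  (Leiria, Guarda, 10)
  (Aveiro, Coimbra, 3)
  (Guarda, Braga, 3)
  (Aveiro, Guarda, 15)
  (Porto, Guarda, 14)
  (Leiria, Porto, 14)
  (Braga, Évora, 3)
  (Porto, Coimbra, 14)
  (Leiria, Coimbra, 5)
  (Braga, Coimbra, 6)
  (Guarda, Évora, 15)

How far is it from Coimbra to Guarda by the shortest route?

9

Checking several routes:
Coimbra - Leiria - Guarda: 5 + 10 = 15
Coimbra - Aveiro - Guarda: 3 + 15 = 18
Coimbra - Braga - Guarda: 6 + 3 = 9
Shortest: 9 mi.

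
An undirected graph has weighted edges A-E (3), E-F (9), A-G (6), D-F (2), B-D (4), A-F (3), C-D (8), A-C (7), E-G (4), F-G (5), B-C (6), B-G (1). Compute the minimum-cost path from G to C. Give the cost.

7

Checking several routes:
G-E-A-C: 4 + 3 + 7 = 14
G-A-C: 6 + 7 = 13
G-B-C: 1 + 6 = 7
G-B-D-C: 1 + 4 + 8 = 13
G-F-D-C: 5 + 2 + 8 = 15
Best route has total 7.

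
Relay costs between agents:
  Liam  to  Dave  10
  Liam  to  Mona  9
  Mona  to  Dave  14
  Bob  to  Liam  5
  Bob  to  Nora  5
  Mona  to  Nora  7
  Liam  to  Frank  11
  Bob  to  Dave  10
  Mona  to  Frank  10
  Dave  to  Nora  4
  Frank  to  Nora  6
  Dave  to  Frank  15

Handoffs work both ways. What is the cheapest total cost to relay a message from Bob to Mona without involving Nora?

Comparing a few candidate routes:
Bob→Dave→Mona: 10 + 14 = 24
Bob→Liam→Mona: 5 + 9 = 14
Bob→Liam→Frank→Mona: 5 + 11 + 10 = 26
Best route has total 14.

14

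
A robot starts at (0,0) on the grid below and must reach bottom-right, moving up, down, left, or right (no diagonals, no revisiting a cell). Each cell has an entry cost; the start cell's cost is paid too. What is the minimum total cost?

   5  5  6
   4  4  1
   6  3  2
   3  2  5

21

Path r0c0→r1c0→r1c1→r1c2→r2c2→r3c2: 5 + 4 + 4 + 1 + 2 + 5 = 21.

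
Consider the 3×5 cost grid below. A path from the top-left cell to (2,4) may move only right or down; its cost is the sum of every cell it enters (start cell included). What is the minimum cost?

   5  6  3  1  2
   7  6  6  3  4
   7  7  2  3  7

One optimal route is r0c0 -> r0c1 -> r0c2 -> r0c3 -> r0c4 -> r1c4 -> r2c4.
Its cost is 5 + 6 + 3 + 1 + 2 + 4 + 7 = 28.

28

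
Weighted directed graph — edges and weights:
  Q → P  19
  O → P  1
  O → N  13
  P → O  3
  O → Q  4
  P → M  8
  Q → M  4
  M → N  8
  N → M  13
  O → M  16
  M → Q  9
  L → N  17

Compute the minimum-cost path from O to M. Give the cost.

Paths from O to M:
O-M: 16
O-Q-P-M: 4 + 19 + 8 = 31
O-Q-M: 4 + 4 = 8
O-P-M: 1 + 8 = 9
O-N-M: 13 + 13 = 26
The minimum is 8.

8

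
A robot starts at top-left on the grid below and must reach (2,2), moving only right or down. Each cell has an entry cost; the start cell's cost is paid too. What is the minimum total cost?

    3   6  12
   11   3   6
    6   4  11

Take r0c0 r0c1 r1c1 r2c1 r2c2 for a total of 3 + 6 + 3 + 4 + 11 = 27.
For comparison, the top-then-right route costs 38.

27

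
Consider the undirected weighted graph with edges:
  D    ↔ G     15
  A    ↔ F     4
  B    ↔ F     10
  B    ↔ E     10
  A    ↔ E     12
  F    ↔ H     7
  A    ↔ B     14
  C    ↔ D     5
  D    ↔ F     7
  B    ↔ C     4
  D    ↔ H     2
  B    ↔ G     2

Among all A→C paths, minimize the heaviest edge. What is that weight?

7

Some routes from A to C:
A - F - H - D - C: max(4, 7, 2, 5) = 7
A - E - B - F - D - C: max(12, 10, 10, 7, 5) = 12
A - F - D - C: max(4, 7, 5) = 7
A - E - B - F - H - D - C: max(12, 10, 10, 7, 2, 5) = 12
A - F - B - C: max(4, 10, 4) = 10
Best route has worst link 7.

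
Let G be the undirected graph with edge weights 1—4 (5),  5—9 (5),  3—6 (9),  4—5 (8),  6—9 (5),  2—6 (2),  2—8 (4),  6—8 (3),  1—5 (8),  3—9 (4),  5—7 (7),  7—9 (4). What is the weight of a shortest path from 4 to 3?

17

Some routes from 4 to 3:
4→1→5→9→3: 5 + 8 + 5 + 4 = 22
4→5→7→9→3: 8 + 7 + 4 + 4 = 23
4→5→9→3: 8 + 5 + 4 = 17
The minimum is 17.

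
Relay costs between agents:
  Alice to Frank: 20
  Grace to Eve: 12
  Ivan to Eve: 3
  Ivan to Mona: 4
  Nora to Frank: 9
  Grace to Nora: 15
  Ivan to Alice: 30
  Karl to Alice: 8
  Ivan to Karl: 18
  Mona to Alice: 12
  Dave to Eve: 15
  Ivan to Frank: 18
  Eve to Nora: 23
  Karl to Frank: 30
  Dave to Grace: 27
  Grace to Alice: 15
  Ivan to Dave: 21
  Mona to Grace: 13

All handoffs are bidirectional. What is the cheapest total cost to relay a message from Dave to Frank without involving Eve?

Some routes from Dave to Frank avoiding Eve:
Dave - Grace - Mona - Ivan - Frank: 27 + 13 + 4 + 18 = 62
Dave - Ivan - Frank: 21 + 18 = 39
Dave - Ivan - Mona - Alice - Frank: 21 + 4 + 12 + 20 = 57
Dave - Grace - Nora - Frank: 27 + 15 + 9 = 51
Shortest: 39.

39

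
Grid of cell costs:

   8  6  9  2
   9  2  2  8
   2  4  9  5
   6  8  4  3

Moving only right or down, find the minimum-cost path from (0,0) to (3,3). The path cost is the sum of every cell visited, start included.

Take (0,0)→(0,1)→(1,1)→(1,2)→(1,3)→(2,3)→(3,3) for a total of 8 + 6 + 2 + 2 + 8 + 5 + 3 = 34.

34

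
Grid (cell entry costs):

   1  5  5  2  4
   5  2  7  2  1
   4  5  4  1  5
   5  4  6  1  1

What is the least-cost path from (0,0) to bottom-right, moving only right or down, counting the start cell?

18

Path r0c0 r0c1 r0c2 r0c3 r1c3 r2c3 r3c3 r3c4: 1 + 5 + 5 + 2 + 2 + 1 + 1 + 1 = 18.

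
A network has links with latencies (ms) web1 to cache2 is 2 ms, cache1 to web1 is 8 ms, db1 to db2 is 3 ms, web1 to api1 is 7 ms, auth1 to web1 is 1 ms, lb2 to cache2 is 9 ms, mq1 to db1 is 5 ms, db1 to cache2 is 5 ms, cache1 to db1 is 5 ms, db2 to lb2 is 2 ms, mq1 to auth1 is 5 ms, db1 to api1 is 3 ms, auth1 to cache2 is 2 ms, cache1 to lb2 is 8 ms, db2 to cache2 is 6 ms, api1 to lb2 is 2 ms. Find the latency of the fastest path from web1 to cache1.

A few of the web1→cache1 routes:
web1→cache1: 8
web1→cache2→db2→db1→cache1: 2 + 6 + 3 + 5 = 16
web1→cache2→db1→cache1: 2 + 5 + 5 = 12
web1→api1→db1→cache1: 7 + 3 + 5 = 15
web1→auth1→cache2→db1→cache1: 1 + 2 + 5 + 5 = 13
web1→auth1→mq1→db1→cache1: 1 + 5 + 5 + 5 = 16
Shortest: 8 ms.

8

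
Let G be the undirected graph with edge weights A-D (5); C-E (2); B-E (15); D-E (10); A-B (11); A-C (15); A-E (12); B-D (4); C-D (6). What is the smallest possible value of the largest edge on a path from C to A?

6

A few of the C→A routes:
C -> D -> B -> A: max(6, 4, 11) = 11
C -> E -> D -> B -> A: max(2, 10, 4, 11) = 11
C -> E -> D -> A: max(2, 10, 5) = 10
C -> D -> A: max(6, 5) = 6
Smallest bottleneck: 6.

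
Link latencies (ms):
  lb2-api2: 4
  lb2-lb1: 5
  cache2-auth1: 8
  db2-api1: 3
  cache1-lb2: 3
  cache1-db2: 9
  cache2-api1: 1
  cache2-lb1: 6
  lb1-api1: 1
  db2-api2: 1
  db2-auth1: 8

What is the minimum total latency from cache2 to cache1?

Checking several routes:
cache2 - api1 - db2 - cache1: 1 + 3 + 9 = 13
cache2 - lb1 - lb2 - cache1: 6 + 5 + 3 = 14
cache2 - lb1 - api1 - db2 - api2 - lb2 - cache1: 6 + 1 + 3 + 1 + 4 + 3 = 18
cache2 - api1 - lb1 - lb2 - cache1: 1 + 1 + 5 + 3 = 10
cache2 - api1 - db2 - api2 - lb2 - cache1: 1 + 3 + 1 + 4 + 3 = 12
The minimum is 10 ms.

10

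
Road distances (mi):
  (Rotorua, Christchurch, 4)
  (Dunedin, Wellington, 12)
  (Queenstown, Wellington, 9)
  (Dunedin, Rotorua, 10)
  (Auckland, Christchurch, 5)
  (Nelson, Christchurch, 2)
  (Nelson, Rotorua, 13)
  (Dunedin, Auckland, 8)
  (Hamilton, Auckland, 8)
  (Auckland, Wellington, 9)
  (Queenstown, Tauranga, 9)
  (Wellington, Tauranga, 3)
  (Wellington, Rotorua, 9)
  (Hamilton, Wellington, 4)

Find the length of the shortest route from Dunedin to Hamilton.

Comparing a few candidate routes:
Dunedin → Rotorua → Wellington → Hamilton: 10 + 9 + 4 = 23
Dunedin → Wellington → Hamilton: 12 + 4 = 16
Dunedin → Rotorua → Christchurch → Auckland → Hamilton: 10 + 4 + 5 + 8 = 27
Dunedin → Wellington → Auckland → Hamilton: 12 + 9 + 8 = 29
Dunedin → Auckland → Wellington → Hamilton: 8 + 9 + 4 = 21
Dunedin → Auckland → Hamilton: 8 + 8 = 16
Shortest: 16 mi.

16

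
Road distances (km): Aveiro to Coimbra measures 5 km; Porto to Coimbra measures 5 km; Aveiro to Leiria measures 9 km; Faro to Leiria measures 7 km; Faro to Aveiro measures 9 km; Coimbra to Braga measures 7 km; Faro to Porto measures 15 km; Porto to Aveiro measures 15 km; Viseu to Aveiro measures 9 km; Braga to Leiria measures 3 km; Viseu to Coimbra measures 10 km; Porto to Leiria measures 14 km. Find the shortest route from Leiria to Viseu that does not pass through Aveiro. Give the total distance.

Paths from Leiria to Viseu avoiding Aveiro:
Leiria -> Porto -> Coimbra -> Viseu: 14 + 5 + 10 = 29
Leiria -> Faro -> Porto -> Coimbra -> Viseu: 7 + 15 + 5 + 10 = 37
Leiria -> Braga -> Coimbra -> Viseu: 3 + 7 + 10 = 20
The minimum is 20 km.

20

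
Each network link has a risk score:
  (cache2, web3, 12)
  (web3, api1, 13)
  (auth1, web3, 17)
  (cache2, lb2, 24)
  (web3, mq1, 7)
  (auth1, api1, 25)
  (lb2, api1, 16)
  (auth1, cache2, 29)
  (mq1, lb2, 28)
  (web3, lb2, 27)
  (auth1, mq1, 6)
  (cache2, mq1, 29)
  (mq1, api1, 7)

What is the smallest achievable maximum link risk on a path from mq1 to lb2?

16

A few of the mq1→lb2 routes:
mq1 - api1 - lb2: max(7, 16) = 16
mq1 - web3 - api1 - lb2: max(7, 13, 16) = 16
mq1 - auth1 - web3 - api1 - lb2: max(6, 17, 13, 16) = 17
mq1 - api1 - web3 - cache2 - lb2: max(7, 13, 12, 24) = 24
Best route has worst link 16.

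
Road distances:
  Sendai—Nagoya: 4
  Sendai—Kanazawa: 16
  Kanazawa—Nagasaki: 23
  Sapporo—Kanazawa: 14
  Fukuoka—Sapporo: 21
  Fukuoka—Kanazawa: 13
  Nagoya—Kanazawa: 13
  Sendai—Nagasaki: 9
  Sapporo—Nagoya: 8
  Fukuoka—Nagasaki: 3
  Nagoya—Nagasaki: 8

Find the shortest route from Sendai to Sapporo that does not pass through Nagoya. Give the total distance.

Checking several routes:
Sendai-Nagasaki-Kanazawa-Sapporo: 9 + 23 + 14 = 46
Sendai-Nagasaki-Fukuoka-Sapporo: 9 + 3 + 21 = 33
Sendai-Kanazawa-Sapporo: 16 + 14 = 30
Sendai-Kanazawa-Fukuoka-Sapporo: 16 + 13 + 21 = 50
Sendai-Kanazawa-Nagasaki-Fukuoka-Sapporo: 16 + 23 + 3 + 21 = 63
Sendai-Nagasaki-Fukuoka-Kanazawa-Sapporo: 9 + 3 + 13 + 14 = 39
The minimum is 30.

30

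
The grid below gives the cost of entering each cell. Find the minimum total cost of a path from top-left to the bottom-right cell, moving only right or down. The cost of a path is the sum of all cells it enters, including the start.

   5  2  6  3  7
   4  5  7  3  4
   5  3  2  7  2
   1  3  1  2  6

26

Cheapest: [0,0]→[0,1]→[1,1]→[2,1]→[2,2]→[3,2]→[3,3]→[3,4]
  5 + 2 + 5 + 3 + 2 + 1 + 2 + 6 = 26
For comparison, the top-then-right route costs 35.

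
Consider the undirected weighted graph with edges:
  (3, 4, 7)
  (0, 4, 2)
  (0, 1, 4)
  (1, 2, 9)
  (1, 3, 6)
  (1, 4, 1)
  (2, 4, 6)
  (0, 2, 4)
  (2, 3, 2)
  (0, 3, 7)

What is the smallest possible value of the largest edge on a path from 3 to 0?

4

Checking several routes:
3-1-4-2-0: max(6, 1, 6, 4) = 6
3-1-0: max(6, 4) = 6
3-2-0: max(2, 4) = 4
3-1-4-0: max(6, 1, 2) = 6
The minimum achievable maximum is 4.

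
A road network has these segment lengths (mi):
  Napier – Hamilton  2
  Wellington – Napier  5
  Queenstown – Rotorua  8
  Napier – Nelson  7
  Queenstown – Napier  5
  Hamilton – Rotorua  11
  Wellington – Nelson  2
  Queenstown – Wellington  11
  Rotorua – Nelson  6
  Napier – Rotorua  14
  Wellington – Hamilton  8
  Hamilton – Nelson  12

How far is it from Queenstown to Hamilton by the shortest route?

Some routes from Queenstown to Hamilton:
Queenstown→Wellington→Napier→Hamilton: 11 + 5 + 2 = 18
Queenstown→Napier→Wellington→Hamilton: 5 + 5 + 8 = 18
Queenstown→Napier→Hamilton: 5 + 2 = 7
Shortest: 7 mi.

7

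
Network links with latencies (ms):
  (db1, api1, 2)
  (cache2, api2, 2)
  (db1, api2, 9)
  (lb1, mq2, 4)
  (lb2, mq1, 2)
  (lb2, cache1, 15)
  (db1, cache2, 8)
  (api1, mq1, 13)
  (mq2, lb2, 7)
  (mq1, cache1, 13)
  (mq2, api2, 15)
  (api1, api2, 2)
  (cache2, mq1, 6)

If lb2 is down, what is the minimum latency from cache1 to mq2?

36

Routes from cache1 to mq2 avoiding lb2:
cache1 -> mq1 -> api1 -> db1 -> cache2 -> api2 -> mq2: 13 + 13 + 2 + 8 + 2 + 15 = 53
cache1 -> mq1 -> api1 -> db1 -> api2 -> mq2: 13 + 13 + 2 + 9 + 15 = 52
cache1 -> mq1 -> cache2 -> api2 -> mq2: 13 + 6 + 2 + 15 = 36
cache1 -> mq1 -> cache2 -> db1 -> api1 -> api2 -> mq2: 13 + 6 + 8 + 2 + 2 + 15 = 46
cache1 -> mq1 -> api1 -> api2 -> mq2: 13 + 13 + 2 + 15 = 43
cache1 -> mq1 -> cache2 -> db1 -> api2 -> mq2: 13 + 6 + 8 + 9 + 15 = 51
The minimum is 36 ms.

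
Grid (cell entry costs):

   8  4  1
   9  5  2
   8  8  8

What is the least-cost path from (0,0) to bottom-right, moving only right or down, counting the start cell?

23

One optimal route is r0c0→r0c1→r0c2→r1c2→r2c2.
Its cost is 8 + 4 + 1 + 2 + 8 = 23.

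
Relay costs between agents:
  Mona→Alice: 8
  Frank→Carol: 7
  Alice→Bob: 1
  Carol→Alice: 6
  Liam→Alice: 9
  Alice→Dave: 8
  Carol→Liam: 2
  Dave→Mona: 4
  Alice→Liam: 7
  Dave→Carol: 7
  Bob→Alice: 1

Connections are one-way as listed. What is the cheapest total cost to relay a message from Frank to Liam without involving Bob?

Candidate routes:
Frank → Carol → Alice → Liam: 7 + 6 + 7 = 20
Frank → Carol → Liam: 7 + 2 = 9
The minimum is 9.

9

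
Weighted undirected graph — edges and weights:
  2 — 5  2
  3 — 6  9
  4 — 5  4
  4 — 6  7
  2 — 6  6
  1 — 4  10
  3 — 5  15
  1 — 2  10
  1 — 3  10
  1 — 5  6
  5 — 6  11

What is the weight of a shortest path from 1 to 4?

Some routes from 1 to 4:
1→5→4: 6 + 4 = 10
1→2→6→4: 10 + 6 + 7 = 23
1→2→5→4: 10 + 2 + 4 = 16
1→5→2→6→4: 6 + 2 + 6 + 7 = 21
1→5→6→4: 6 + 11 + 7 = 24
1→4: 10
Best route has total 10.

10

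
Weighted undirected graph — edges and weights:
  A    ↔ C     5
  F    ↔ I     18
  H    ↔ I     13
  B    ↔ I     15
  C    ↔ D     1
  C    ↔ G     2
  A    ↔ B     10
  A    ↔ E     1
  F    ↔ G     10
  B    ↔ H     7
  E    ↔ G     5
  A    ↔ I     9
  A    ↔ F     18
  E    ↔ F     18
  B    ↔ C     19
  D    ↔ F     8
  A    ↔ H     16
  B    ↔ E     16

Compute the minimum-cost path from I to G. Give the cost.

15

Comparing a few candidate routes:
I - B - A - C - G: 15 + 10 + 5 + 2 = 32
I - F - G: 18 + 10 = 28
I - A - E - G: 9 + 1 + 5 = 15
I - A - C - G: 9 + 5 + 2 = 16
I - B - A - E - G: 15 + 10 + 1 + 5 = 31
I - F - D - C - G: 18 + 8 + 1 + 2 = 29
The minimum is 15.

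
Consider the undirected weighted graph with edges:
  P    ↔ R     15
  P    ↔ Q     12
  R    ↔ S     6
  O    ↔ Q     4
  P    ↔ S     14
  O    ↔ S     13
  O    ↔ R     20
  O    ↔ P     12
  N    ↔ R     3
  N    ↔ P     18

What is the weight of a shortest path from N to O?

Checking several routes:
N-R-O: 3 + 20 = 23
N-R-S-O: 3 + 6 + 13 = 22
N-R-P-O: 3 + 15 + 12 = 30
Shortest: 22.

22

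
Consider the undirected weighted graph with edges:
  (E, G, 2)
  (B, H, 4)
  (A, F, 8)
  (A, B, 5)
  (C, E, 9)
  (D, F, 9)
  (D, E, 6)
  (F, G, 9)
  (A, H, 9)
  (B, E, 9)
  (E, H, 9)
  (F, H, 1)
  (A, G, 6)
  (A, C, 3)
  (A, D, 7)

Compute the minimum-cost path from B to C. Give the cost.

8

Some routes from B to C:
B -> E -> G -> A -> C: 9 + 2 + 6 + 3 = 20
B -> H -> A -> C: 4 + 9 + 3 = 16
B -> H -> E -> C: 4 + 9 + 9 = 22
B -> E -> C: 9 + 9 = 18
B -> A -> C: 5 + 3 = 8
B -> H -> F -> A -> C: 4 + 1 + 8 + 3 = 16
The minimum is 8.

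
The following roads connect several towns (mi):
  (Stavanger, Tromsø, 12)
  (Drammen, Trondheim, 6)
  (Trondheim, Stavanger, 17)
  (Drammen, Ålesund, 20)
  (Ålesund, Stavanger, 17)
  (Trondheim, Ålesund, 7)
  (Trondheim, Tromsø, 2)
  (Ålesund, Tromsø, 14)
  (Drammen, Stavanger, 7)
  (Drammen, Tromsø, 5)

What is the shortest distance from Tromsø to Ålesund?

Some routes from Tromsø to Ålesund:
Tromsø - Drammen - Trondheim - Ålesund: 5 + 6 + 7 = 18
Tromsø - Ålesund: 14
Tromsø - Trondheim - Ålesund: 2 + 7 = 9
Best route has total 9 mi.

9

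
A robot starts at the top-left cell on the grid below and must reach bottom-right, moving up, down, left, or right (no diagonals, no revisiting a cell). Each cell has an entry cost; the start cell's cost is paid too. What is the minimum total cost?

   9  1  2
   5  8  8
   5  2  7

One optimal route is (0,0)→(0,1)→(0,2)→(1,2)→(2,2).
Its cost is 9 + 1 + 2 + 8 + 7 = 27.

27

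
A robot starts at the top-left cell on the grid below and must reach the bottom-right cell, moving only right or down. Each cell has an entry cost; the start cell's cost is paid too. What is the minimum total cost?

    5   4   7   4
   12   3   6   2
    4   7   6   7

Path [0,0] [0,1] [1,1] [1,2] [1,3] [2,3]: 5 + 4 + 3 + 6 + 2 + 7 = 27.
For comparison, the top-then-right route costs 29.

27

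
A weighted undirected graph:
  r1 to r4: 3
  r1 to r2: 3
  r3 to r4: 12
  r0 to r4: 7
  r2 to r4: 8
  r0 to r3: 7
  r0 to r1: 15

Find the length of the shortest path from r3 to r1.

Routes from r3 to r1:
r3 - r0 - r1: 7 + 15 = 22
r3 - r0 - r4 - r1: 7 + 7 + 3 = 17
r3 - r0 - r4 - r2 - r1: 7 + 7 + 8 + 3 = 25
r3 - r4 - r0 - r1: 12 + 7 + 15 = 34
r3 - r4 - r1: 12 + 3 = 15
r3 - r4 - r2 - r1: 12 + 8 + 3 = 23
Best route has total 15.

15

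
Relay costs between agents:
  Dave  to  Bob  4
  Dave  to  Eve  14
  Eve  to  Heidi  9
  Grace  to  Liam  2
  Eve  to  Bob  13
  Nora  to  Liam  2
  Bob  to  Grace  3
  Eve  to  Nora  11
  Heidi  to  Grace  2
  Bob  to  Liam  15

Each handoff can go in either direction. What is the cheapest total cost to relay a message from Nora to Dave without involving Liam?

25

Candidate routes:
Nora → Eve → Bob → Dave: 11 + 13 + 4 = 28
Nora → Eve → Heidi → Grace → Bob → Dave: 11 + 9 + 2 + 3 + 4 = 29
Nora → Eve → Dave: 11 + 14 = 25
Shortest: 25.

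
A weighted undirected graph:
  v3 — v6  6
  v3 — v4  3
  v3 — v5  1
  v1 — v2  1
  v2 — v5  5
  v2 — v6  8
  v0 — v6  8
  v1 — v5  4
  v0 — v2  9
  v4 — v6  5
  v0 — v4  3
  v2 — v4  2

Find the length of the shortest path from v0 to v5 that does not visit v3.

10

Comparing a few candidate routes:
v0-v4-v2-v5: 3 + 2 + 5 = 10
v0-v2-v5: 9 + 5 = 14
v0-v2-v1-v5: 9 + 1 + 4 = 14
v0-v4-v2-v1-v5: 3 + 2 + 1 + 4 = 10
Shortest: 10.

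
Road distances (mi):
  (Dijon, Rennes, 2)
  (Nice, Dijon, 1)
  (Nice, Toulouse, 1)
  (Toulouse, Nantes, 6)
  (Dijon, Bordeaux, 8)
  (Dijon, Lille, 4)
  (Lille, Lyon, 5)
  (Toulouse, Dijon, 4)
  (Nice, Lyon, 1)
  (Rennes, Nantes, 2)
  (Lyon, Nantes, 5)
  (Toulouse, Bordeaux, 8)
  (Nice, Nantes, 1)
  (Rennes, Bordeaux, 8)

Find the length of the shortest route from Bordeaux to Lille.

12

A few of the Bordeaux→Lille routes:
Bordeaux -> Dijon -> Lille: 8 + 4 = 12
Bordeaux -> Dijon -> Nice -> Lyon -> Lille: 8 + 1 + 1 + 5 = 15
Bordeaux -> Toulouse -> Nice -> Lyon -> Lille: 8 + 1 + 1 + 5 = 15
Bordeaux -> Toulouse -> Nice -> Dijon -> Lille: 8 + 1 + 1 + 4 = 14
Bordeaux -> Rennes -> Dijon -> Lille: 8 + 2 + 4 = 14
Bordeaux -> Toulouse -> Dijon -> Lille: 8 + 4 + 4 = 16
Shortest: 12 mi.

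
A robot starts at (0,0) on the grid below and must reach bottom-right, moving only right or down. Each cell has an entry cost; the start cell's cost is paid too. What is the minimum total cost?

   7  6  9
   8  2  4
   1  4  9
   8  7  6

Take (0,0) → (0,1) → (1,1) → (2,1) → (3,1) → (3,2) for a total of 7 + 6 + 2 + 4 + 7 + 6 = 32.

32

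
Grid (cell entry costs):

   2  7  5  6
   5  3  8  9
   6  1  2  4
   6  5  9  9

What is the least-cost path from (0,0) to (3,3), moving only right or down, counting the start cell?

26

Take r0c0→r1c0→r1c1→r2c1→r2c2→r2c3→r3c3 for a total of 2 + 5 + 3 + 1 + 2 + 4 + 9 = 26.
For comparison, the top-then-right route costs 42.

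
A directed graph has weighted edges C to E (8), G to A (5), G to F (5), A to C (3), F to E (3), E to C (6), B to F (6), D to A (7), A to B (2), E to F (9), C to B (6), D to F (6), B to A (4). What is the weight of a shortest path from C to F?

12

Paths from C to F:
C-B-F: 6 + 6 = 12
C-E-F: 8 + 9 = 17
Best route has total 12.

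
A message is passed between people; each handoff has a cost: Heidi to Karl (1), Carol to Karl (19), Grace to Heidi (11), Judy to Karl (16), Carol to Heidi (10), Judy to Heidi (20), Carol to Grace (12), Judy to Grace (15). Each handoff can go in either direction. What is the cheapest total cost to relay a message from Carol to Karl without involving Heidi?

19

Routes from Carol to Karl avoiding Heidi:
Carol -> Grace -> Judy -> Karl: 12 + 15 + 16 = 43
Carol -> Karl: 19
Shortest: 19.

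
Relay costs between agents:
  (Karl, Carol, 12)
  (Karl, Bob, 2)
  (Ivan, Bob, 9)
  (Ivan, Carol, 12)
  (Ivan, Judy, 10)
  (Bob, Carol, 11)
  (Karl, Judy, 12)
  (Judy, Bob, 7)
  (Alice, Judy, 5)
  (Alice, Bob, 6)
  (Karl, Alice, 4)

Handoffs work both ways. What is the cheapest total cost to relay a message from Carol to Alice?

Comparing a few candidate routes:
Carol→Karl→Alice: 12 + 4 = 16
Carol→Bob→Karl→Alice: 11 + 2 + 4 = 17
Carol→Bob→Alice: 11 + 6 = 17
Shortest: 16.

16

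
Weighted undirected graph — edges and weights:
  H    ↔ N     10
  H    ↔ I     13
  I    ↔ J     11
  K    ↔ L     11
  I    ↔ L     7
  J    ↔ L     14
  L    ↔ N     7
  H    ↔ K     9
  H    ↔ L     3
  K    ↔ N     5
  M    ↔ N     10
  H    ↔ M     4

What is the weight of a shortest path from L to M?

Checking several routes:
L → H → M: 3 + 4 = 7
L → N → H → M: 7 + 10 + 4 = 21
L → N → M: 7 + 10 = 17
Shortest: 7.

7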